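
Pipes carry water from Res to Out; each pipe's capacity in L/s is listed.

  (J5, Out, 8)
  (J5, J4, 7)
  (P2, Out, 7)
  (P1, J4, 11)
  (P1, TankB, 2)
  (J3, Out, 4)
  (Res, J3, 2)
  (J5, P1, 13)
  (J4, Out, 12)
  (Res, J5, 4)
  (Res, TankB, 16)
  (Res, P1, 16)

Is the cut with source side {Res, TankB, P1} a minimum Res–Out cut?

Given cut capacity: 4 + 2 + 11 = 17.
Augment Res→J5→Out: bottleneck 4, flow now 4.
Augment Res→J3→Out: bottleneck 2, flow now 6.
Augment Res→P1→J4→Out: bottleneck 11, flow now 17.
No augmenting path remains; maximum flow = 17.
Cut capacity 17 equals the max flow, so it is a minimum cut.

Yes — it is a minimum cut (capacity 17).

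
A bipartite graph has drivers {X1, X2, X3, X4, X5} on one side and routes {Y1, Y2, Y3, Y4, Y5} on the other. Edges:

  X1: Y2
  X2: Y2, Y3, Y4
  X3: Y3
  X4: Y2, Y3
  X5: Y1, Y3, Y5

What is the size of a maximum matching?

Unit-capacity flow: source→left, listed edges, right→sink; max matching = max flow.
Augmenting path X1→Y2 (+1); matched 1.
Augmenting path X2→Y3 (+1); matched 2.
Augmenting path X5→Y1 (+1); matched 3.
Augmenting path X3→Y3→X2→Y4 (+1); matched 4.
No augmenting path remains; maximum matching = 4.
König certificate: {X2, X5, Y2, Y3} is a vertex cover of size 4 (every listed pair touches it), so no matching can be larger.

4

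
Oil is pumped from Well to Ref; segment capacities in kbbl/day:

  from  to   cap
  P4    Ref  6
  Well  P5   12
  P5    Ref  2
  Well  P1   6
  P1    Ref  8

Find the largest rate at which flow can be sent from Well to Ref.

Augment Well→P1→Ref: bottleneck 6, flow now 6.
Augment Well→P5→Ref: bottleneck 2, flow now 8.
No augmenting path remains; maximum flow = 8.
In the residual graph, reachable from Well: {Well, P5}.
Min-cut edges: Well→P1 (6), P5→Ref (2); capacity 6 + 2 = 8.
This cut is saturated, so no flow can exceed 8.

8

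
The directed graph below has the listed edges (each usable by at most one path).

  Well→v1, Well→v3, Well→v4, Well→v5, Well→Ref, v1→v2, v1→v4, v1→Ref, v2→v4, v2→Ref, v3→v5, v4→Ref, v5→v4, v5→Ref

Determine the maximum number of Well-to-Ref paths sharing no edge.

Assign every edge capacity 1; by Menger, the answer equals the max flow.
Path Well→Ref (+1); total 1.
Path Well→v1→Ref (+1); total 2.
Path Well→v4→Ref (+1); total 3.
Path Well→v5→Ref (+1); total 4.
No residual Well→Ref path; max flow = 4.
Certifying cut of size 4: {Well→Ref, Well→v1, v4→Ref, v5→Ref}.

4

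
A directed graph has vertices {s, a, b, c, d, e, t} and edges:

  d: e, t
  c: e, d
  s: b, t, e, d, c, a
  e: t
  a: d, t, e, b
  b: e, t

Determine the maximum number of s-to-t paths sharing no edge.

5

Assign every edge capacity 1; by Menger, the answer equals the max flow.
Path s→t (+1); total 1.
Path s→a→t (+1); total 2.
Path s→b→t (+1); total 3.
Path s→d→t (+1); total 4.
Path s→e→t (+1); total 5.
No residual s→t path; max flow = 5.
Certifying cut of size 5: {d→t, e→t, s→a, s→b, s→t}.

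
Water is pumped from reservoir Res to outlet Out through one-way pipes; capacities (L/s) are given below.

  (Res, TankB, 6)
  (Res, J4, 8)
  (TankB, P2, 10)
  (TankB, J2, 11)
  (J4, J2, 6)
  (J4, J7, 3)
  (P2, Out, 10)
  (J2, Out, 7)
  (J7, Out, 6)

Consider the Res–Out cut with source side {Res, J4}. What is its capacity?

15

Edges leaving {Res, J4}: Res→TankB (6), J4→J2 (6), J4→J7 (3).
Cut capacity = 6 + 6 + 3 = 15.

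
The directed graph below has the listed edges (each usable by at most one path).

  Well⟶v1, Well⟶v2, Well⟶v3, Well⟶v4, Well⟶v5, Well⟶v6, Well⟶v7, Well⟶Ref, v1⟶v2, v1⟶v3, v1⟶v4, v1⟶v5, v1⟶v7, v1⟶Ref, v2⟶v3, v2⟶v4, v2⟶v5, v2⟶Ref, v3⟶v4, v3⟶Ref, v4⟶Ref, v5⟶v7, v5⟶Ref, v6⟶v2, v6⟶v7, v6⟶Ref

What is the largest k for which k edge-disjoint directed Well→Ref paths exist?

Assign every edge capacity 1; by Menger, the answer equals the max flow.
Path Well→Ref (+1); total 1.
Path Well→v1→Ref (+1); total 2.
Path Well→v2→Ref (+1); total 3.
Path Well→v3→Ref (+1); total 4.
Path Well→v4→Ref (+1); total 5.
Path Well→v5→Ref (+1); total 6.
Path Well→v6→Ref (+1); total 7.
No residual Well→Ref path; max flow = 7.
Certifying cut of size 7: {Well→Ref, Well→v1, Well→v2, Well→v3, Well→v4, Well→v5, Well→v6}.

7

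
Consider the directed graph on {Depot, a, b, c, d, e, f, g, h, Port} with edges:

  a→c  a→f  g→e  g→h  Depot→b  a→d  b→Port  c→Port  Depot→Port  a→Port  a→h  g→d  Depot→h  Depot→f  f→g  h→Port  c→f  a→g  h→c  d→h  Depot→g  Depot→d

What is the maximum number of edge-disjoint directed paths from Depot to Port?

4

Assign every edge capacity 1; by Menger, the answer equals the max flow.
Path Depot→Port (+1); total 1.
Path Depot→b→Port (+1); total 2.
Path Depot→h→Port (+1); total 3.
Path Depot→d→h→c→Port (+1); total 4.
No residual Depot→Port path; max flow = 4.
Certifying cut of size 4: {Depot→Port, Depot→b, h→Port, h→c}.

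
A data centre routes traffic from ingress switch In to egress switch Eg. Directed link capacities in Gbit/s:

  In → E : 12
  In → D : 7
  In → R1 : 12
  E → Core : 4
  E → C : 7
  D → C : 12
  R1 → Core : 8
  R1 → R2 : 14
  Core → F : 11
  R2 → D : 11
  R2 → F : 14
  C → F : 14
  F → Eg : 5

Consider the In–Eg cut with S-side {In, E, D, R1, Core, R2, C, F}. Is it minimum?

Given cut capacity: 5 = 5.
Augment In→E→Core→F→Eg: bottleneck 4, flow now 4.
Augment In→E→C→F→Eg: bottleneck 1, flow now 5.
No augmenting path remains; maximum flow = 5.
Cut capacity 5 equals the max flow, so it is a minimum cut.

Yes — it is a minimum cut (capacity 5).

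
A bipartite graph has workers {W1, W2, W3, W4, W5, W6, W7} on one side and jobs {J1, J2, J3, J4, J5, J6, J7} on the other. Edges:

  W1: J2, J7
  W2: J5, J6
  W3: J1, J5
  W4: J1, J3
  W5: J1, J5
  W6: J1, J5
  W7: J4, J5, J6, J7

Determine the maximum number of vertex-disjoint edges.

Unit-capacity flow: source→left, listed edges, right→sink; max matching = max flow.
Augmenting path W1→J2 (+1); matched 1.
Augmenting path W2→J5 (+1); matched 2.
Augmenting path W3→J1 (+1); matched 3.
Augmenting path W4→J3 (+1); matched 4.
Augmenting path W7→J4 (+1); matched 5.
Augmenting path W5→J5→W2→J6 (+1); matched 6.
No augmenting path remains; maximum matching = 6.
König certificate: {W1, W2, W4, W7, J1, J5} is a vertex cover of size 6 (every listed pair touches it), so no matching can be larger.

6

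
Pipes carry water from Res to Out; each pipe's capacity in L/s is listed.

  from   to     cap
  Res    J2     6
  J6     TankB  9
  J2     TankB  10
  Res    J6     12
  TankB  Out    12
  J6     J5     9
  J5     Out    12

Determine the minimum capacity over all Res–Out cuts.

18

Augment Res→J2→TankB→Out: bottleneck 6, flow now 6.
Augment Res→J6→J5→Out: bottleneck 9, flow now 15.
Augment Res→J6→TankB→Out: bottleneck 3, flow now 18.
No augmenting path remains; maximum flow = 18.
By max-flow min-cut, the minimum cut capacity equals the max flow.
In the residual graph, reachable from Res: {Res}.
Min-cut edges: Res→J2 (6), Res→J6 (12); capacity 6 + 12 = 18.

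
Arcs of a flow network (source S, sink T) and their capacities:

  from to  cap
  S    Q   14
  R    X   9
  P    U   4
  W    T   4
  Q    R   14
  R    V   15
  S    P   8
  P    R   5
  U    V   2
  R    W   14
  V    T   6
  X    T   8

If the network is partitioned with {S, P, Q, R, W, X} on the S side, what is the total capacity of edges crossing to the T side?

Edges leaving {S, P, Q, R, W, X}: P→U (4), R→V (15), W→T (4), X→T (8).
Cut capacity = 4 + 15 + 4 + 8 = 31.

31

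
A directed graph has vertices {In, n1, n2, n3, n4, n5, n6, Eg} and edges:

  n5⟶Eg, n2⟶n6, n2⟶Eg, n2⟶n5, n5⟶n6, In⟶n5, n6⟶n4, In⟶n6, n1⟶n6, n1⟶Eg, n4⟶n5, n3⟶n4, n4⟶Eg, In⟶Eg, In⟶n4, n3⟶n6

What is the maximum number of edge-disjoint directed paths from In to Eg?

Assign every edge capacity 1; by Menger, the answer equals the max flow.
Path In→Eg (+1); total 1.
Path In→n4→Eg (+1); total 2.
Path In→n5→Eg (+1); total 3.
No residual In→Eg path; max flow = 3.
Certifying cut of size 3: {In→Eg, n4→Eg, n5→Eg}.

3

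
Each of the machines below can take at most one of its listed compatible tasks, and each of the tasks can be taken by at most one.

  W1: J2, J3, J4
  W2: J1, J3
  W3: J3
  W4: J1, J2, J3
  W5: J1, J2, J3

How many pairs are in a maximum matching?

4

Unit-capacity flow: source→left, listed edges, right→sink; max matching = max flow.
Augmenting path W1→J2 (+1); matched 1.
Augmenting path W2→J1 (+1); matched 2.
Augmenting path W3→J3 (+1); matched 3.
Augmenting path W4→J2→W1→J4 (+1); matched 4.
No augmenting path remains; maximum matching = 4.
König certificate: {W1, J1, J2, J3} is a vertex cover of size 4 (every listed pair touches it), so no matching can be larger.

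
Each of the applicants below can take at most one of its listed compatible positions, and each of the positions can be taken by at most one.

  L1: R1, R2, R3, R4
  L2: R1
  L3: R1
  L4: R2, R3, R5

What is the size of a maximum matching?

Unit-capacity flow: source→left, listed edges, right→sink; max matching = max flow.
Augmenting path L1→R1 (+1); matched 1.
Augmenting path L4→R2 (+1); matched 2.
Augmenting path L2→R1→L1→R3 (+1); matched 3.
No augmenting path remains; maximum matching = 3.
König certificate: {L1, L4, R1} is a vertex cover of size 3 (every listed pair touches it), so no matching can be larger.

3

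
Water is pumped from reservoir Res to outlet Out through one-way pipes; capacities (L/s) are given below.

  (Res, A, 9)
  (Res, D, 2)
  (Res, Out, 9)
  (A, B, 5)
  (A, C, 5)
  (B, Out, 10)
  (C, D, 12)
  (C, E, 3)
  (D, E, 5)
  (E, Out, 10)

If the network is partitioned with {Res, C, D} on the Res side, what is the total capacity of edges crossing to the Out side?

26

Edges leaving {Res, C, D}: Res→A (9), Res→Out (9), C→E (3), D→E (5).
Cut capacity = 9 + 9 + 3 + 5 = 26.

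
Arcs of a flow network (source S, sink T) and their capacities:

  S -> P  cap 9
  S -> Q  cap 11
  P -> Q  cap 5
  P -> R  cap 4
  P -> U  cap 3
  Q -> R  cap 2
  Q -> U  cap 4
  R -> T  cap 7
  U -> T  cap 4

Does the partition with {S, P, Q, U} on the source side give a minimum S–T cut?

Given cut capacity: 4 + 2 + 4 = 10.
Augment S→P→R→T: bottleneck 4, flow now 4.
Augment S→P→U→T: bottleneck 3, flow now 7.
Augment S→Q→R→T: bottleneck 2, flow now 9.
Augment S→Q→U→T: bottleneck 1, flow now 10.
No augmenting path remains; maximum flow = 10.
Cut capacity 10 equals the max flow, so it is a minimum cut.

Yes — it is a minimum cut (capacity 10).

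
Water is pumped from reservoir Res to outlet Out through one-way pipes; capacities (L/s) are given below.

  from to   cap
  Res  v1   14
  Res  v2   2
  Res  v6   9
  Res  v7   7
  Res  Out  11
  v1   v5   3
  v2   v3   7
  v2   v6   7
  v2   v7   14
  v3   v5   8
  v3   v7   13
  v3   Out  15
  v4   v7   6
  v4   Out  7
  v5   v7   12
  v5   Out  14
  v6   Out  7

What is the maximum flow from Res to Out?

23

Augment Res→Out: bottleneck 11, flow now 11.
Augment Res→v6→Out: bottleneck 7, flow now 18.
Augment Res→v1→v5→Out: bottleneck 3, flow now 21.
Augment Res→v2→v3→Out: bottleneck 2, flow now 23.
No augmenting path remains; maximum flow = 23.
In the residual graph, reachable from Res: {Res, v1, v6, v7}.
Min-cut edges: Res→v2 (2), Res→Out (11), v1→v5 (3), v6→Out (7); capacity 2 + 11 + 3 + 7 = 23.
This cut is saturated, so no flow can exceed 23.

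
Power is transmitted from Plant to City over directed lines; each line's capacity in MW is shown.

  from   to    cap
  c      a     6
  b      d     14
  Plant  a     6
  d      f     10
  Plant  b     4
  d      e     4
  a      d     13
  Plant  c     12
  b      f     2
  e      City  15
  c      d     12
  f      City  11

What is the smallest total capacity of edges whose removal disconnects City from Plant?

Augment Plant→b→f→City: bottleneck 2, flow now 2.
Augment Plant→a→d→e→City: bottleneck 4, flow now 6.
Augment Plant→a→d→f→City: bottleneck 2, flow now 8.
Augment Plant→b→d→f→City: bottleneck 2, flow now 10.
Augment Plant→c→d→f→City: bottleneck 5, flow now 15.
No augmenting path remains; maximum flow = 15.
By max-flow min-cut, the minimum cut capacity equals the max flow.
In the residual graph, reachable from Plant: {Plant, a, b, c, d, f}.
Min-cut edges: d→e (4), f→City (11); capacity 4 + 11 = 15.

15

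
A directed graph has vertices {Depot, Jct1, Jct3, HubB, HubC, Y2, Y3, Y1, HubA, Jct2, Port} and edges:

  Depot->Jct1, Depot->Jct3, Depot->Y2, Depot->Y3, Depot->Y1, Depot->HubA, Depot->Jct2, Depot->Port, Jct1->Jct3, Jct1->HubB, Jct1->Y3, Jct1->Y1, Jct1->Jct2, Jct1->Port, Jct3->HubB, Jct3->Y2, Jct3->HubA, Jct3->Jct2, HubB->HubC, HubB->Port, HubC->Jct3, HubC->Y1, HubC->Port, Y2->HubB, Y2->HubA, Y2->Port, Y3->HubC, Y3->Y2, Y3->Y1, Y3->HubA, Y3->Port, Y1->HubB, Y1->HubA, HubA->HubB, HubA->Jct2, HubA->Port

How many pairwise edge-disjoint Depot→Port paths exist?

Assign every edge capacity 1; by Menger, the answer equals the max flow.
Path Depot→Port (+1); total 1.
Path Depot→Jct1→Port (+1); total 2.
Path Depot→Y2→Port (+1); total 3.
Path Depot→Y3→Port (+1); total 4.
Path Depot→HubA→Port (+1); total 5.
Path Depot→Jct3→HubB→Port (+1); total 6.
Path Depot→Y1→HubB→HubC→Port (+1); total 7.
No residual Depot→Port path; max flow = 7.
Certifying cut of size 7: {Depot→HubA, Depot→Jct1, Depot→Jct3, Depot→Port, Depot→Y1, Depot→Y2, Depot→Y3}.

7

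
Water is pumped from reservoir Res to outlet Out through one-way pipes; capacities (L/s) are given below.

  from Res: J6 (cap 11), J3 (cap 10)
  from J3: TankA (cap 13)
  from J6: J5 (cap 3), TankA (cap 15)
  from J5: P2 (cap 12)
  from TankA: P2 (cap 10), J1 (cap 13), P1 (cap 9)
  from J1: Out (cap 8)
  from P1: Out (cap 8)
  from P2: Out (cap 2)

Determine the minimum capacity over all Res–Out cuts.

Augment Res→J3→TankA→J1→Out: bottleneck 8, flow now 8.
Augment Res→J3→TankA→P1→Out: bottleneck 2, flow now 10.
Augment Res→J6→J5→P2→Out: bottleneck 2, flow now 12.
Augment Res→J6→TankA→P1→Out: bottleneck 6, flow now 18.
No augmenting path remains; maximum flow = 18.
By max-flow min-cut, the minimum cut capacity equals the max flow.
In the residual graph, reachable from Res: {Res, J3, J6, J5, TankA, J1, P1, P2}.
Min-cut edges: J1→Out (8), P1→Out (8), P2→Out (2); capacity 8 + 8 + 2 = 18.

18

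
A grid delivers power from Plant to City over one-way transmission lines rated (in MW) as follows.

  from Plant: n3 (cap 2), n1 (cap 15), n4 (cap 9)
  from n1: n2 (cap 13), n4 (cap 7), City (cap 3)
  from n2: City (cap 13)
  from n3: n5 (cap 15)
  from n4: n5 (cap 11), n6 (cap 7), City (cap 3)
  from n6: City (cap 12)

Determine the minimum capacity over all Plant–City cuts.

Augment Plant→n1→City: bottleneck 3, flow now 3.
Augment Plant→n4→City: bottleneck 3, flow now 6.
Augment Plant→n1→n2→City: bottleneck 12, flow now 18.
Augment Plant→n4→n6→City: bottleneck 6, flow now 24.
No augmenting path remains; maximum flow = 24.
By max-flow min-cut, the minimum cut capacity equals the max flow.
In the residual graph, reachable from Plant: {Plant, n3, n5}.
Min-cut edges: Plant→n1 (15), Plant→n4 (9); capacity 15 + 9 = 24.

24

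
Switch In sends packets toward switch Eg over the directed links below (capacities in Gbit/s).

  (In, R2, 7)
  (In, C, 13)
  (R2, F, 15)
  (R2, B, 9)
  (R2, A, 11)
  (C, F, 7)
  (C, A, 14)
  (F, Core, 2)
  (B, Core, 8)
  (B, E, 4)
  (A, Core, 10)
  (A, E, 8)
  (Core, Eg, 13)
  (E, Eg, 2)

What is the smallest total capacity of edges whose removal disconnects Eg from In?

Augment In→R2→F→Core→Eg: bottleneck 2, flow now 2.
Augment In→R2→B→Core→Eg: bottleneck 5, flow now 7.
Augment In→C→A→Core→Eg: bottleneck 6, flow now 13.
Augment In→C→A→E→Eg: bottleneck 2, flow now 15.
No augmenting path remains; maximum flow = 15.
By max-flow min-cut, the minimum cut capacity equals the max flow.
In the residual graph, reachable from In: {In, R2, C, F, B, A, Core, E}.
Min-cut edges: Core→Eg (13), E→Eg (2); capacity 13 + 2 = 15.

15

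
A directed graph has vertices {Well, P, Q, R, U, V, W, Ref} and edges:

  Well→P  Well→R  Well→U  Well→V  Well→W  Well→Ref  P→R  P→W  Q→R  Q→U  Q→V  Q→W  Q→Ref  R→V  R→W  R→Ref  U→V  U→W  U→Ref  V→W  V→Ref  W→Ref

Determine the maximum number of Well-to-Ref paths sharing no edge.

5

Assign every edge capacity 1; by Menger, the answer equals the max flow.
Path Well→Ref (+1); total 1.
Path Well→R→Ref (+1); total 2.
Path Well→U→Ref (+1); total 3.
Path Well→V→Ref (+1); total 4.
Path Well→W→Ref (+1); total 5.
No residual Well→Ref path; max flow = 5.
Certifying cut of size 5: {R→Ref, V→Ref, W→Ref, Well→Ref, Well→U}.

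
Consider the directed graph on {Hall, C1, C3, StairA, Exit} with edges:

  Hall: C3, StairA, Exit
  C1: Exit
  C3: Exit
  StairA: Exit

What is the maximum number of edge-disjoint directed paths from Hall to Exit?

3

Assign every edge capacity 1; by Menger, the answer equals the max flow.
Path Hall→Exit (+1); total 1.
Path Hall→C3→Exit (+1); total 2.
Path Hall→StairA→Exit (+1); total 3.
No residual Hall→Exit path; max flow = 3.
Certifying cut of size 3: {Hall→C3, Hall→Exit, Hall→StairA}.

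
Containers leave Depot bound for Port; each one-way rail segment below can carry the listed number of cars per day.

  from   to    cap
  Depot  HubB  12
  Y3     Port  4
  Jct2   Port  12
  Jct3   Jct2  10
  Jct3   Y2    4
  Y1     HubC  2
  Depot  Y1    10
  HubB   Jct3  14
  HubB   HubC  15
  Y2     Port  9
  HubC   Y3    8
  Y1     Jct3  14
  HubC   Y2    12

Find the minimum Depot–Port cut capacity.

22

Augment Depot→Y1→HubC→Y3→Port: bottleneck 2, flow now 2.
Augment Depot→Y1→Jct3→Y2→Port: bottleneck 4, flow now 6.
Augment Depot→Y1→Jct3→Jct2→Port: bottleneck 4, flow now 10.
Augment Depot→HubB→HubC→Y3→Port: bottleneck 2, flow now 12.
Augment Depot→HubB→HubC→Y2→Port: bottleneck 5, flow now 17.
Augment Depot→HubB→Jct3→Jct2→Port: bottleneck 5, flow now 22.
No augmenting path remains; maximum flow = 22.
By max-flow min-cut, the minimum cut capacity equals the max flow.
In the residual graph, reachable from Depot: {Depot}.
Min-cut edges: Depot→Y1 (10), Depot→HubB (12); capacity 10 + 12 = 22.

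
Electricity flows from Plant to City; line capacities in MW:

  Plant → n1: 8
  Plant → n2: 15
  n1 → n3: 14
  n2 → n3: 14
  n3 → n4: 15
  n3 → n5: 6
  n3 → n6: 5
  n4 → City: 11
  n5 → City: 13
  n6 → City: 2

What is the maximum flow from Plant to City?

Augment Plant→n1→n3→n4→City: bottleneck 8, flow now 8.
Augment Plant→n2→n3→n4→City: bottleneck 3, flow now 11.
Augment Plant→n2→n3→n5→City: bottleneck 6, flow now 17.
Augment Plant→n2→n3→n6→City: bottleneck 2, flow now 19.
No augmenting path remains; maximum flow = 19.
In the residual graph, reachable from Plant: {Plant, n1, n2, n3, n4, n6}.
Min-cut edges: n3→n5 (6), n4→City (11), n6→City (2); capacity 6 + 11 + 2 = 19.
This cut is saturated, so no flow can exceed 19.

19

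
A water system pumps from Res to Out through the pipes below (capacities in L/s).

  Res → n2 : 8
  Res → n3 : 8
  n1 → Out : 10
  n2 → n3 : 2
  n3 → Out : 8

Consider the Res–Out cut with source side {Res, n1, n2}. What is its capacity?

Edges leaving {Res, n1, n2}: Res→n3 (8), n1→Out (10), n2→n3 (2).
Cut capacity = 8 + 10 + 2 = 20.

20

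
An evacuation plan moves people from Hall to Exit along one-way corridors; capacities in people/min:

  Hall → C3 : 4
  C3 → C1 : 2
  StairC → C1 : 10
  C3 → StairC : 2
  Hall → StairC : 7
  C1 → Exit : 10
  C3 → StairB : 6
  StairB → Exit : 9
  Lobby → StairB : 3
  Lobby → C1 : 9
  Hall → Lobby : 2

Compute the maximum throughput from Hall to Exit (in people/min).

Augment Hall→StairC→C1→Exit: bottleneck 7, flow now 7.
Augment Hall→C3→C1→Exit: bottleneck 2, flow now 9.
Augment Hall→C3→StairB→Exit: bottleneck 2, flow now 11.
Augment Hall→Lobby→C1→Exit: bottleneck 1, flow now 12.
Augment Hall→Lobby→StairB→Exit: bottleneck 1, flow now 13.
No augmenting path remains; maximum flow = 13.
In the residual graph, reachable from Hall: {Hall}.
Min-cut edges: Hall→StairC (7), Hall→C3 (4), Hall→Lobby (2); capacity 7 + 4 + 2 = 13.
This cut is saturated, so no flow can exceed 13.

13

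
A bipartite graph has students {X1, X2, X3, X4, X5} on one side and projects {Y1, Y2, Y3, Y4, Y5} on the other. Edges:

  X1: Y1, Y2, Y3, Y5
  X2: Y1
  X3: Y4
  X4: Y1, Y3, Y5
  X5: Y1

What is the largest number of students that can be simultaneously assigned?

Unit-capacity flow: source→left, listed edges, right→sink; max matching = max flow.
Augmenting path X1→Y1 (+1); matched 1.
Augmenting path X3→Y4 (+1); matched 2.
Augmenting path X4→Y3 (+1); matched 3.
Augmenting path X2→Y1→X1→Y2 (+1); matched 4.
No augmenting path remains; maximum matching = 4.
König certificate: {X1, X3, X4, Y1} is a vertex cover of size 4 (every listed pair touches it), so no matching can be larger.

4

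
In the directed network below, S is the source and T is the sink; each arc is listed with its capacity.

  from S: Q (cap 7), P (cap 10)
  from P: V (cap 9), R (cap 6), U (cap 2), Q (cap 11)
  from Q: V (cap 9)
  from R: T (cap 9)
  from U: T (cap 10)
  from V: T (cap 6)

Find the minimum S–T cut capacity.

Augment S→P→R→T: bottleneck 6, flow now 6.
Augment S→P→U→T: bottleneck 2, flow now 8.
Augment S→P→V→T: bottleneck 2, flow now 10.
Augment S→Q→V→T: bottleneck 4, flow now 14.
No augmenting path remains; maximum flow = 14.
By max-flow min-cut, the minimum cut capacity equals the max flow.
In the residual graph, reachable from S: {S, P, Q, V}.
Min-cut edges: P→R (6), P→U (2), V→T (6); capacity 6 + 2 + 6 = 14.

14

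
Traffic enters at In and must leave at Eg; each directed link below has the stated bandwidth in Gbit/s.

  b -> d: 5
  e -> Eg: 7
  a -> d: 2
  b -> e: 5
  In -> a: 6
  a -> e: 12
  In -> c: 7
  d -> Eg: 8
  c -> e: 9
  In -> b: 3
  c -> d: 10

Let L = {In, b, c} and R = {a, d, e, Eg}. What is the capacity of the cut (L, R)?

35

Edges leaving {In, b, c}: In→a (6), b→d (5), b→e (5), c→d (10), c→e (9).
Cut capacity = 6 + 5 + 5 + 10 + 9 = 35.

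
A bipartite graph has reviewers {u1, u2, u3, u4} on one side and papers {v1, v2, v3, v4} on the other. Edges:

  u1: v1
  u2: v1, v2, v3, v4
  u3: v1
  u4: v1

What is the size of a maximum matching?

Unit-capacity flow: source→left, listed edges, right→sink; max matching = max flow.
Augmenting path u1→v1 (+1); matched 1.
Augmenting path u2→v2 (+1); matched 2.
No augmenting path remains; maximum matching = 2.
König certificate: {u2, v1} is a vertex cover of size 2 (every listed pair touches it), so no matching can be larger.

2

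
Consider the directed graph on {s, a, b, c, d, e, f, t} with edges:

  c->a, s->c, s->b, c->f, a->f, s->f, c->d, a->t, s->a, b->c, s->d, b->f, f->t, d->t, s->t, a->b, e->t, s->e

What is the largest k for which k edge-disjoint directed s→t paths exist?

Assign every edge capacity 1; by Menger, the answer equals the max flow.
Path s→t (+1); total 1.
Path s→a→t (+1); total 2.
Path s→d→t (+1); total 3.
Path s→e→t (+1); total 4.
Path s→f→t (+1); total 5.
No residual s→t path; max flow = 5.
Certifying cut of size 5: {a→t, d→t, f→t, s→e, s→t}.

5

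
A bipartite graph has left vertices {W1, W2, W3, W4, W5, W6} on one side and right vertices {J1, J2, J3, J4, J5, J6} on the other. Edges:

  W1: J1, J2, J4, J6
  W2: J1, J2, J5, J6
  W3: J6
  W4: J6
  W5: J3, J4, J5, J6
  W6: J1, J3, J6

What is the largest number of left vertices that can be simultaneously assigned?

Unit-capacity flow: source→left, listed edges, right→sink; max matching = max flow.
Augmenting path W1→J1 (+1); matched 1.
Augmenting path W2→J2 (+1); matched 2.
Augmenting path W3→J6 (+1); matched 3.
Augmenting path W5→J3 (+1); matched 4.
Augmenting path W6→J1→W1→J4 (+1); matched 5.
No augmenting path remains; maximum matching = 5.
König certificate: {W1, W2, W5, W6, J6} is a vertex cover of size 5 (every listed pair touches it), so no matching can be larger.

5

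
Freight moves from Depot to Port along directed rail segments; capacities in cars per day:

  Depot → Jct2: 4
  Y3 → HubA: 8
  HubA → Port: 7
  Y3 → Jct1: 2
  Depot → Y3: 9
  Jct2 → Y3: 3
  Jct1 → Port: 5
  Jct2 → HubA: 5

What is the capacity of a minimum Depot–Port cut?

Augment Depot→Y3→Jct1→Port: bottleneck 2, flow now 2.
Augment Depot→Y3→HubA→Port: bottleneck 7, flow now 9.
No augmenting path remains; maximum flow = 9.
By max-flow min-cut, the minimum cut capacity equals the max flow.
In the residual graph, reachable from Depot: {Depot, Y3, Jct2, HubA}.
Min-cut edges: Y3→Jct1 (2), HubA→Port (7); capacity 2 + 7 = 9.

9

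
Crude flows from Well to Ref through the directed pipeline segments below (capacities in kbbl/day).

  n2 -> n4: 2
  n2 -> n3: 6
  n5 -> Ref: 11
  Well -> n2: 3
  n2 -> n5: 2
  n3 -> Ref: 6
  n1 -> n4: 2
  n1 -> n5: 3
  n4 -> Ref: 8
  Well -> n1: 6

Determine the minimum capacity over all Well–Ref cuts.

Augment Well→n1→n4→Ref: bottleneck 2, flow now 2.
Augment Well→n1→n5→Ref: bottleneck 3, flow now 5.
Augment Well→n2→n3→Ref: bottleneck 3, flow now 8.
No augmenting path remains; maximum flow = 8.
By max-flow min-cut, the minimum cut capacity equals the max flow.
In the residual graph, reachable from Well: {Well, n1}.
Min-cut edges: Well→n2 (3), n1→n4 (2), n1→n5 (3); capacity 3 + 2 + 3 = 8.

8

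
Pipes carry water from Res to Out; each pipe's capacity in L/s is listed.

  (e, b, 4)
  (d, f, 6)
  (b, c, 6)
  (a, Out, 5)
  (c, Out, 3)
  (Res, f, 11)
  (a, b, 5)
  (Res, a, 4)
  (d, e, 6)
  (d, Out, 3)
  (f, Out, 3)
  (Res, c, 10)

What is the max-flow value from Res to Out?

10

Augment Res→a→Out: bottleneck 4, flow now 4.
Augment Res→c→Out: bottleneck 3, flow now 7.
Augment Res→f→Out: bottleneck 3, flow now 10.
No augmenting path remains; maximum flow = 10.
In the residual graph, reachable from Res: {Res, c, f}.
Min-cut edges: Res→a (4), c→Out (3), f→Out (3); capacity 4 + 3 + 3 = 10.
This cut is saturated, so no flow can exceed 10.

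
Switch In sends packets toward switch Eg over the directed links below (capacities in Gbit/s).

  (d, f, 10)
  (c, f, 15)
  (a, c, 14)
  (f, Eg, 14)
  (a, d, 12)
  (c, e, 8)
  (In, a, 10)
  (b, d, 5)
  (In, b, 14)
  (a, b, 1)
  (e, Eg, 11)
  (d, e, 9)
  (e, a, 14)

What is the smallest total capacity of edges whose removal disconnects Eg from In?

15

Augment In→a→c→e→Eg: bottleneck 8, flow now 8.
Augment In→a→c→f→Eg: bottleneck 2, flow now 10.
Augment In→b→d→e→Eg: bottleneck 3, flow now 13.
Augment In→b→d→f→Eg: bottleneck 2, flow now 15.
No augmenting path remains; maximum flow = 15.
By max-flow min-cut, the minimum cut capacity equals the max flow.
In the residual graph, reachable from In: {In, b}.
Min-cut edges: In→a (10), b→d (5); capacity 10 + 5 = 15.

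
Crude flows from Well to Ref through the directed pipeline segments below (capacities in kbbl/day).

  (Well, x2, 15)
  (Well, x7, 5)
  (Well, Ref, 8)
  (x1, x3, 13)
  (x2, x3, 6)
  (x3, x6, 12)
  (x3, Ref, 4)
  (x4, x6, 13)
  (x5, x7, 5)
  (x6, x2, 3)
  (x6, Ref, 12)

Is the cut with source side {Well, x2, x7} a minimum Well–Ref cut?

Yes — it is a minimum cut (capacity 14).

Given cut capacity: 8 + 6 = 14.
Augment Well→Ref: bottleneck 8, flow now 8.
Augment Well→x2→x3→Ref: bottleneck 4, flow now 12.
Augment Well→x2→x3→x6→Ref: bottleneck 2, flow now 14.
No augmenting path remains; maximum flow = 14.
Cut capacity 14 equals the max flow, so it is a minimum cut.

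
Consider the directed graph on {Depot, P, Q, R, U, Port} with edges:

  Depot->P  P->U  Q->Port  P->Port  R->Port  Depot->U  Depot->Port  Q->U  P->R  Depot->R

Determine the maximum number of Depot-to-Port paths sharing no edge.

3

Assign every edge capacity 1; by Menger, the answer equals the max flow.
Path Depot→Port (+1); total 1.
Path Depot→P→Port (+1); total 2.
Path Depot→R→Port (+1); total 3.
No residual Depot→Port path; max flow = 3.
Certifying cut of size 3: {Depot→P, Depot→Port, Depot→R}.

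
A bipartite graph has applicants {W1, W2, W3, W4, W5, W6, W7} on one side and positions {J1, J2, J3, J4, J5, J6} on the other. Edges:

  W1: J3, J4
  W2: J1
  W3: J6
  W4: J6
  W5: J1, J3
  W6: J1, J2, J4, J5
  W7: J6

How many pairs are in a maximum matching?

Unit-capacity flow: source→left, listed edges, right→sink; max matching = max flow.
Augmenting path W1→J3 (+1); matched 1.
Augmenting path W2→J1 (+1); matched 2.
Augmenting path W3→J6 (+1); matched 3.
Augmenting path W6→J2 (+1); matched 4.
Augmenting path W5→J3→W1→J4 (+1); matched 5.
No augmenting path remains; maximum matching = 5.
König certificate: {W1, W2, W5, W6, J6} is a vertex cover of size 5 (every listed pair touches it), so no matching can be larger.

5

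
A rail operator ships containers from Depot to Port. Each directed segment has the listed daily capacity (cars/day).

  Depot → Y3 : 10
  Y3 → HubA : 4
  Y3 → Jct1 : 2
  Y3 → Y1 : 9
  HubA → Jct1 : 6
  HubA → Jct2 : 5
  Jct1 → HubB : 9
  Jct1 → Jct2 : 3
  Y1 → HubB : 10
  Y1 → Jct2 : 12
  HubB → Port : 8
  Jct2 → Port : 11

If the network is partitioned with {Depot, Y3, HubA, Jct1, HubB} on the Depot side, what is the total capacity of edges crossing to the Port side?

Edges leaving {Depot, Y3, HubA, Jct1, HubB}: Y3→Y1 (9), HubA→Jct2 (5), Jct1→Jct2 (3), HubB→Port (8).
Cut capacity = 9 + 5 + 3 + 8 = 25.

25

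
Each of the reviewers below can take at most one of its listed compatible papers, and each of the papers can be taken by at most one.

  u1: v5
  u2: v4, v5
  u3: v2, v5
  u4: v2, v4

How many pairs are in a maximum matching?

Unit-capacity flow: source→left, listed edges, right→sink; max matching = max flow.
Augmenting path u1→v5 (+1); matched 1.
Augmenting path u2→v4 (+1); matched 2.
Augmenting path u3→v2 (+1); matched 3.
No augmenting path remains; maximum matching = 3.
König certificate: {v2, v4, v5} is a vertex cover of size 3 (every listed pair touches it), so no matching can be larger.

3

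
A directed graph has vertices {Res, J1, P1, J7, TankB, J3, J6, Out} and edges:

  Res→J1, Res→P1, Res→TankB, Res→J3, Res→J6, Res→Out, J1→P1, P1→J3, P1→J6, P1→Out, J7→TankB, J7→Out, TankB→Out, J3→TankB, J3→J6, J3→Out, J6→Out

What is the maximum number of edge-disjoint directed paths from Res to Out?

Assign every edge capacity 1; by Menger, the answer equals the max flow.
Path Res→Out (+1); total 1.
Path Res→P1→Out (+1); total 2.
Path Res→TankB→Out (+1); total 3.
Path Res→J3→Out (+1); total 4.
Path Res→J6→Out (+1); total 5.
No residual Res→Out path; max flow = 5.
Certifying cut of size 5: {J3→Out, J6→Out, P1→Out, Res→Out, TankB→Out}.

5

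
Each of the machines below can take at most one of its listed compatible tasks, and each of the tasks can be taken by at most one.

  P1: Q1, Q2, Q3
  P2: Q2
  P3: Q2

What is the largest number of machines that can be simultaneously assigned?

Unit-capacity flow: source→left, listed edges, right→sink; max matching = max flow.
Augmenting path P1→Q1 (+1); matched 1.
Augmenting path P2→Q2 (+1); matched 2.
No augmenting path remains; maximum matching = 2.
König certificate: {P1, Q2} is a vertex cover of size 2 (every listed pair touches it), so no matching can be larger.

2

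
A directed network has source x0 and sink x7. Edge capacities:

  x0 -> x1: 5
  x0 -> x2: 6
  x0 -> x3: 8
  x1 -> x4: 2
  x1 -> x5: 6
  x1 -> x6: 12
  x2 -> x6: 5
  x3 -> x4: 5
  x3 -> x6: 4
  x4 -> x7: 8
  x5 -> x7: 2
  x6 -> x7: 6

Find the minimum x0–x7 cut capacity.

Augment x0→x1→x4→x7: bottleneck 2, flow now 2.
Augment x0→x1→x5→x7: bottleneck 2, flow now 4.
Augment x0→x1→x6→x7: bottleneck 1, flow now 5.
Augment x0→x2→x6→x7: bottleneck 5, flow now 10.
Augment x0→x3→x4→x7: bottleneck 5, flow now 15.
No augmenting path remains; maximum flow = 15.
By max-flow min-cut, the minimum cut capacity equals the max flow.
In the residual graph, reachable from x0: {x0, x1, x2, x3, x5, x6}.
Min-cut edges: x1→x4 (2), x3→x4 (5), x5→x7 (2), x6→x7 (6); capacity 2 + 5 + 2 + 6 = 15.

15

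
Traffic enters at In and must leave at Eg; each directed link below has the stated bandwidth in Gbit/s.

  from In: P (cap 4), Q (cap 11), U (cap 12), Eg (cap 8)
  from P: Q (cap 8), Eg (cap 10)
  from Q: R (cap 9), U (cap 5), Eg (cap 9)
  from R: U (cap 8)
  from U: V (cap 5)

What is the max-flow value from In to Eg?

21

Augment In→Eg: bottleneck 8, flow now 8.
Augment In→P→Eg: bottleneck 4, flow now 12.
Augment In→Q→Eg: bottleneck 9, flow now 21.
No augmenting path remains; maximum flow = 21.
In the residual graph, reachable from In: {In, Q, R, U, V}.
Min-cut edges: In→P (4), In→Eg (8), Q→Eg (9); capacity 4 + 8 + 9 = 21.
This cut is saturated, so no flow can exceed 21.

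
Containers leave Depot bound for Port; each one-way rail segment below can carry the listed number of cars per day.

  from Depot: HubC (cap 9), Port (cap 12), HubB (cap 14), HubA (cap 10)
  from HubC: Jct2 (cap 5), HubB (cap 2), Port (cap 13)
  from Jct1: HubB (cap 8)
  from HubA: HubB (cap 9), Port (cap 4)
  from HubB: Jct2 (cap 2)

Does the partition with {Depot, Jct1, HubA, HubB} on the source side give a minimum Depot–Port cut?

Given cut capacity: 9 + 12 + 4 + 2 = 27.
Augment Depot→Port: bottleneck 12, flow now 12.
Augment Depot→HubC→Port: bottleneck 9, flow now 21.
Augment Depot→HubA→Port: bottleneck 4, flow now 25.
No augmenting path remains; maximum flow = 25.
In the residual graph, reachable from Depot: {Depot, HubA, HubB, Jct2}.
Min-cut edges: Depot→HubC (9), Depot→Port (12), HubA→Port (4); capacity 9 + 12 + 4 = 25.
Cut capacity 27 exceeds the max flow 25, so it is not minimum.

No — its capacity is 27, but the minimum cut has capacity 25.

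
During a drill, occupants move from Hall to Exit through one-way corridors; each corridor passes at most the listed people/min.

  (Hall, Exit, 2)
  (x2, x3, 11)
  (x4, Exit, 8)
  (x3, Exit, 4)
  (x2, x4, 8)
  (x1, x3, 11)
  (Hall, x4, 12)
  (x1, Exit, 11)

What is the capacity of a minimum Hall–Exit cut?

Augment Hall→Exit: bottleneck 2, flow now 2.
Augment Hall→x4→Exit: bottleneck 8, flow now 10.
No augmenting path remains; maximum flow = 10.
By max-flow min-cut, the minimum cut capacity equals the max flow.
In the residual graph, reachable from Hall: {Hall, x4}.
Min-cut edges: Hall→Exit (2), x4→Exit (8); capacity 2 + 8 = 10.

10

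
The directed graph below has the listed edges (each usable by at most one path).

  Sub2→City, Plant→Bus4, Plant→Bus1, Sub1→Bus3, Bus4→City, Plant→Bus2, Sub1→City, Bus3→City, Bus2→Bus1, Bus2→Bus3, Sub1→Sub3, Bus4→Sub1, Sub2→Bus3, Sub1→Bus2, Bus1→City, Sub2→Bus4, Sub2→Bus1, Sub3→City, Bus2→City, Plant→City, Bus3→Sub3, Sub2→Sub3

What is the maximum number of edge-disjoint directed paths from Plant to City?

4

Assign every edge capacity 1; by Menger, the answer equals the max flow.
Path Plant→City (+1); total 1.
Path Plant→Bus4→City (+1); total 2.
Path Plant→Bus1→City (+1); total 3.
Path Plant→Bus2→City (+1); total 4.
No residual Plant→City path; max flow = 4.
Certifying cut of size 4: {Plant→Bus1, Plant→Bus2, Plant→Bus4, Plant→City}.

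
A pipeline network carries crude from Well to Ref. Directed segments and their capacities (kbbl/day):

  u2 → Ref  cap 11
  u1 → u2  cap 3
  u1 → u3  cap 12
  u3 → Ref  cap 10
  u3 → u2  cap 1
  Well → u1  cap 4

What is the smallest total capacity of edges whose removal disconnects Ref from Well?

Augment Well→u1→u2→Ref: bottleneck 3, flow now 3.
Augment Well→u1→u3→Ref: bottleneck 1, flow now 4.
No augmenting path remains; maximum flow = 4.
By max-flow min-cut, the minimum cut capacity equals the max flow.
In the residual graph, reachable from Well: {Well}.
Min-cut edges: Well→u1 (4); capacity 4 = 4.

4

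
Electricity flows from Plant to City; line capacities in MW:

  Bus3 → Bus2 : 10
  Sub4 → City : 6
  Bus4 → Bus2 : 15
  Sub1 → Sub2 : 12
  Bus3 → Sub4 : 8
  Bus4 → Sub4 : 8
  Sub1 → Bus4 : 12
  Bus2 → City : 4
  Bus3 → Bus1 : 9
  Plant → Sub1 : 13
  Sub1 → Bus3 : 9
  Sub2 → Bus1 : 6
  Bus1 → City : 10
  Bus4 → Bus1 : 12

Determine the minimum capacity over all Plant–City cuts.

13

Augment Plant→Sub1→Bus4→Bus2→City: bottleneck 4, flow now 4.
Augment Plant→Sub1→Bus4→Sub4→City: bottleneck 6, flow now 10.
Augment Plant→Sub1→Bus4→Bus1→City: bottleneck 2, flow now 12.
Augment Plant→Sub1→Sub2→Bus1→City: bottleneck 1, flow now 13.
No augmenting path remains; maximum flow = 13.
By max-flow min-cut, the minimum cut capacity equals the max flow.
In the residual graph, reachable from Plant: {Plant}.
Min-cut edges: Plant→Sub1 (13); capacity 13 = 13.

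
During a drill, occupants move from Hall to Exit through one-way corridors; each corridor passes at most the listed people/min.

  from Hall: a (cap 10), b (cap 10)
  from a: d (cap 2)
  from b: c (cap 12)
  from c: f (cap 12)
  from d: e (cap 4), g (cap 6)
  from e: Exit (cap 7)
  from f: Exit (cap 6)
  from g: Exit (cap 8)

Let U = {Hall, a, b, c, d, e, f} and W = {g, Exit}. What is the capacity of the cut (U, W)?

19

Edges leaving {Hall, a, b, c, d, e, f}: d→g (6), e→Exit (7), f→Exit (6).
Cut capacity = 6 + 7 + 6 = 19.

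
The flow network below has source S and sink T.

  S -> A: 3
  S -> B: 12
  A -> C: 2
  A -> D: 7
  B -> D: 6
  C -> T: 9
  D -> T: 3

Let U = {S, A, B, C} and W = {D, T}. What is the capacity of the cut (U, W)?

Edges leaving {S, A, B, C}: A→D (7), B→D (6), C→T (9).
Cut capacity = 7 + 6 + 9 = 22.

22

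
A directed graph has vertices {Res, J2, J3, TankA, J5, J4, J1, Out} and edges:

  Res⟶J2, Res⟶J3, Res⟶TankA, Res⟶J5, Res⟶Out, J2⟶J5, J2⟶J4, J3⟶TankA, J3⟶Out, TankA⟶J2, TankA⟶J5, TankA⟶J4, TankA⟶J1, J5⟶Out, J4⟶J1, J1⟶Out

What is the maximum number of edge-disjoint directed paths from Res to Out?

Assign every edge capacity 1; by Menger, the answer equals the max flow.
Path Res→Out (+1); total 1.
Path Res→J3→Out (+1); total 2.
Path Res→J5→Out (+1); total 3.
Path Res→TankA→J1→Out (+1); total 4.
No residual Res→Out path; max flow = 4.
Certifying cut of size 4: {J1→Out, J5→Out, Res→J3, Res→Out}.

4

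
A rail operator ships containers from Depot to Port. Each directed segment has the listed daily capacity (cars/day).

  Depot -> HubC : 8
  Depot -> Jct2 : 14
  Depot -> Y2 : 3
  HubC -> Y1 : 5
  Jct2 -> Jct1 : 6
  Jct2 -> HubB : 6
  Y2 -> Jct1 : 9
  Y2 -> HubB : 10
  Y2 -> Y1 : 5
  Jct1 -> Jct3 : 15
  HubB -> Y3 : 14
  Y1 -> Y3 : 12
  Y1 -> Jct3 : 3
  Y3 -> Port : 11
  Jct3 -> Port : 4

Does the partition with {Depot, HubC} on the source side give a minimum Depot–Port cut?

No — its capacity is 22, but the minimum cut has capacity 15.

Given cut capacity: 14 + 3 + 5 = 22.
Augment Depot→HubC→Y1→Y3→Port: bottleneck 5, flow now 5.
Augment Depot→Jct2→Jct1→Jct3→Port: bottleneck 4, flow now 9.
Augment Depot→Jct2→HubB→Y3→Port: bottleneck 6, flow now 15.
No augmenting path remains; maximum flow = 15.
In the residual graph, reachable from Depot: {Depot, HubC, Jct2, Y2, Jct1, HubB, Y1, Y3, Jct3}.
Min-cut edges: Y3→Port (11), Jct3→Port (4); capacity 11 + 4 = 15.
Cut capacity 22 exceeds the max flow 15, so it is not minimum.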